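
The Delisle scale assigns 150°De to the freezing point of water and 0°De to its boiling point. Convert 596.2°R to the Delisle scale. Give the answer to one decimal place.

First in Celsius: (596.2 - 491.67) × 5/9 = 58.0722°C.
Linearly onto the Delisle scale: 150 + (58.0722 / 100) × (0 - 150) = 62.9°De.

62.9°De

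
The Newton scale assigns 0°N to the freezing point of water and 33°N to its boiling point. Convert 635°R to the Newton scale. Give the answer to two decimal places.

26.28°N

First in Celsius: (635 - 491.67) × 5/9 = 79.6278°C.
Linearly onto the Newton scale: 0 + (79.6278 / 100) × (33 - 0) = 26.28°N.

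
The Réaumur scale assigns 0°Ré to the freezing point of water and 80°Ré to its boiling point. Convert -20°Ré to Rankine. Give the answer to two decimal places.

446.67°R

Linear interpolation between the fixed points: C = (-20 - 0) × 100 / (80 - 0) = -25.0000°C.
Then -25.0000 × 1.8 + 491.67 = 446.67°R.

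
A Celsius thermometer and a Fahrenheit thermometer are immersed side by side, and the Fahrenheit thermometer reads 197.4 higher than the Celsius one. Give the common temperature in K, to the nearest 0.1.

479.9 K

Let x be the Celsius reading; then the Fahrenheit reading is 1.8·x + 32.
(1.8·x + 32) - x = 197.4  ⇒  (0.8)·x = 165.4  ⇒  x = 206.7500°C.
In kelvin: 206.7500 + 273.15 = 479.9 K.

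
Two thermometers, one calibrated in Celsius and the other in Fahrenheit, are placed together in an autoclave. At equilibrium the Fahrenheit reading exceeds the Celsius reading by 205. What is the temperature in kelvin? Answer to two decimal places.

Let x be the Celsius reading; then the Fahrenheit reading is 1.8·x + 32.
(1.8·x + 32) - x = 205  ⇒  (0.8)·x = 173  ⇒  x = 216.2500°C.
In kelvin: 216.2500 + 273.15 = 489.40 K.

489.40 K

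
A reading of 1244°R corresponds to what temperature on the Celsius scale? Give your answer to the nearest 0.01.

417.96°C

In Celsius: (1244 - 491.67) × 5/9 = 417.9611°C.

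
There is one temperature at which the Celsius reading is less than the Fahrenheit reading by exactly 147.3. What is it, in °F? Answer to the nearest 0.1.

291.4°F

Let F be the Fahrenheit reading. The Celsius reading is C = 5/9·F - 17.7778.
Require C - F = -147.3: (-4/9)·F - 17.7778 = -147.3.
F = (-147.3 + 17.7778) / (-4/9) = 291.4.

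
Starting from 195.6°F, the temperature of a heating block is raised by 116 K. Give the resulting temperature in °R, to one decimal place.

864.1°R

Initial temperature in Celsius: (195.6 - 32) × 5/9 = 90.8889°C.
The 116 K change is an interval; Kelvin and Celsius degrees are the same size, so ΔC = +116°C.
Final Celsius temperature: 90.8889 + 116.0000 = 206.8889°C.
In Rankine: 206.8889 × 1.8 + 491.67 = 864.1°R.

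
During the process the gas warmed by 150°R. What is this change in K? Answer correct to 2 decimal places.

An interval of 1°R corresponds to 5/9 K.
150 × 5/9 = 83.33.

83.33 K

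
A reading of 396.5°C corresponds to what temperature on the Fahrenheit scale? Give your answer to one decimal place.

In Fahrenheit: 396.5000 × 1.8 + 32 = 745.7°F.

745.7°F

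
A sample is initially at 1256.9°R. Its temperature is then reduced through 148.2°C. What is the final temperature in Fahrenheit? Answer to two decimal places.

530.47°F

Initial temperature in Celsius: (1256.9 - 491.67) × 5/9 = 425.1278°C.
Final Celsius temperature: 425.1278 - 148.2000 = 276.9278°C.
In Fahrenheit: 276.9278 × 1.8 + 32 = 530.47°F.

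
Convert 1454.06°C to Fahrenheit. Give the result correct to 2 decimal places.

2649.31°F

In Fahrenheit: 1454.0600 × 1.8 + 32 = 2649.31°F.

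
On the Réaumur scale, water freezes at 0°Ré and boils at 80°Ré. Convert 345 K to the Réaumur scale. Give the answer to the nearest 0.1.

57.5°Ré

First in Celsius: 345 - 273.15 = 71.8500°C.
Linearly onto the Réaumur scale: 0 + (71.8500 / 100) × (80 - 0) = 57.5°Ré.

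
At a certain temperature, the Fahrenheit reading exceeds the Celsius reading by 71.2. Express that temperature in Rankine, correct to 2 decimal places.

579.87°R

Let x be the Fahrenheit reading; then the Celsius reading is 5/9·x - 17.7778.
(5/9·x - 17.7778) - x = -71.2  ⇒  (-4/9)·x = -53.4222  ⇒  x = 120.2000°F.
In Celsius: (120.2 - 32) × 5/9 = 49.0000°C.
In Rankine: 49.0000 × 1.8 + 491.67 = 579.87°R.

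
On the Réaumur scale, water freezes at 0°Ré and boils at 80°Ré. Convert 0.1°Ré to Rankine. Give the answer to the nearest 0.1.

491.9°R

Linear interpolation between the fixed points: C = (0.1 - 0) × 100 / (80 - 0) = 0.1250°C.
Then 0.1250 × 1.8 + 491.67 = 491.9°R.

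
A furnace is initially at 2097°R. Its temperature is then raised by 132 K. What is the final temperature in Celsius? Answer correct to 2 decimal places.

1023.85°C

Initial temperature in Celsius: (2097 - 491.67) × 5/9 = 891.8500°C.
The 132 K change is an interval; Kelvin and Celsius degrees are the same size, so ΔC = +132°C.
Final Celsius temperature: 891.8500 + 132.0000 = 1023.8500°C.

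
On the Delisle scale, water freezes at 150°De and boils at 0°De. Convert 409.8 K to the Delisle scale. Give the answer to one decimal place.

-55.0°De

First in Celsius: 409.8 - 273.15 = 136.6500°C.
Linearly onto the Delisle scale: 150 + (136.6500 / 100) × (0 - 150) = -55.0°De.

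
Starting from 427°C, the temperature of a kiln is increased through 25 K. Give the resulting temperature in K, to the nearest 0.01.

The 25 K change is an interval; Kelvin and Celsius degrees are the same size, so ΔC = +25°C.
Final Celsius temperature: 427.0000 + 25.0000 = 452.0000°C.
In kelvin: 452.0000 + 273.15 = 725.15 K.

725.15 K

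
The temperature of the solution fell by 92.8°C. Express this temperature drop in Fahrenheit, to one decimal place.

167.0°F

Only the scale ratio 1.8 matters for a change in temperature.
92.8 × 1.8 = 167.0.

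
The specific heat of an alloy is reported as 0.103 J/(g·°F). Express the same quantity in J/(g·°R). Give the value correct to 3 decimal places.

The quantity depends on a temperature interval, so only the ratio of degree sizes applies; the offset between the scales is irrelevant.
A change of 1°R is a change of 1°F, so per °R the value is 0.103 × 1 = 0.103.

0.103 J/(g·°R)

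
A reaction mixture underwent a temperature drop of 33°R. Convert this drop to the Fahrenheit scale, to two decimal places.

Rankine and Fahrenheit degrees are the same size, so the interval is unchanged: 33.00.

33.00°F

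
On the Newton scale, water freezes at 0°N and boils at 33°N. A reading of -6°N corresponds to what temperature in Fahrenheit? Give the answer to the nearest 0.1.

Linear interpolation between the fixed points: C = (-6 - 0) × 100 / (33 - 0) = -18.1818°C.
Then -18.1818 × 1.8 + 32 = -0.7°F.

-0.7°F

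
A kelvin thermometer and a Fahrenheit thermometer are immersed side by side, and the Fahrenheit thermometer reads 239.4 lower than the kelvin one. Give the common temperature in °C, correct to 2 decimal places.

2.19°C

Let x be the kelvin reading; then the Fahrenheit reading is 1.8·x - 459.67.
(1.8·x - 459.67) - x = -239.4  ⇒  (0.8)·x = 220.27  ⇒  x = 275.3375 K.
In Celsius: 275.3375 - 273.15 = 2.19°C.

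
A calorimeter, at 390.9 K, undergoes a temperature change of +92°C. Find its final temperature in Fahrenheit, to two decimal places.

409.55°F

Initial temperature in Celsius: 390.9 - 273.15 = 117.7500°C.
Final Celsius temperature: 117.7500 + 92.0000 = 209.7500°C.
In Fahrenheit: 209.7500 × 1.8 + 32 = 409.55°F.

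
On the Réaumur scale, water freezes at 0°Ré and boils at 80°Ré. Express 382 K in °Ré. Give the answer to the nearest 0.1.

First in Celsius: 382 - 273.15 = 108.8500°C.
Linearly onto the Réaumur scale: 0 + (108.8500 / 100) × (80 - 0) = 87.1°Ré.

87.1°Ré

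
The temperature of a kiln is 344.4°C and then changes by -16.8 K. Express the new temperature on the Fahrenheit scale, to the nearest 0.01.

The 16.8 K change is an interval; Kelvin and Celsius degrees are the same size, so ΔC = -16.8°C.
Final Celsius temperature: 344.4000 - 16.8000 = 327.6000°C.
In Fahrenheit: 327.6000 × 1.8 + 32 = 621.68°F.

621.68°F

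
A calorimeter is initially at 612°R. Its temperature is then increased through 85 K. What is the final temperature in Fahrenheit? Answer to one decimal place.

Initial temperature in Celsius: (612 - 491.67) × 5/9 = 66.8500°C.
The 85 K change is an interval; Kelvin and Celsius degrees are the same size, so ΔC = +85°C.
Final Celsius temperature: 66.8500 + 85.0000 = 151.8500°C.
In Fahrenheit: 151.8500 × 1.8 + 32 = 305.3°F.

305.3°F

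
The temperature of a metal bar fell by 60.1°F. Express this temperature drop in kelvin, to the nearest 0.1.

33.4 K

Only the scale ratio 5/9 matters for a change in temperature.
60.1 × 5/9 = 33.4.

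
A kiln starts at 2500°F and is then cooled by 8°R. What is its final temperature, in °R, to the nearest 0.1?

2951.7°R

Initial temperature in Celsius: (2500 - 32) × 5/9 = 1371.1111°C.
The 8°R change is an interval, so only the factor 5/9 applies: -8 × 5/9 = -4.4444°C.
Final Celsius temperature: 1371.1111 - 4.4444 = 1366.6667°C.
In Rankine: 1366.6667 × 1.8 + 491.67 = 2951.7°R.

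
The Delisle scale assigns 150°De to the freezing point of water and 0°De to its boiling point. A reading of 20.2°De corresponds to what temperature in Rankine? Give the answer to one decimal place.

Linear interpolation between the fixed points: C = (20.2 - 150) × 100 / (0 - 150) = 86.5333°C.
Then 86.5333 × 1.8 + 491.67 = 647.4°R.

647.4°R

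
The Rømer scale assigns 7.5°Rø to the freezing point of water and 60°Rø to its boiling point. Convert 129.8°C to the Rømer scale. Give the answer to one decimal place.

Linearly onto the Rømer scale: 7.5 + (129.8000 / 100) × (60 - 7.5) = 75.6°Rø.

75.6°Rø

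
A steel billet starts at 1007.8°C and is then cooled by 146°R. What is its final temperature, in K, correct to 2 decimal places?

The 146°R change is an interval, so only the factor 5/9 applies: -146 × 5/9 = -81.1111°C.
Final Celsius temperature: 1007.8000 - 81.1111 = 926.6889°C.
In kelvin: 926.6889 + 273.15 = 1199.84 K.

1199.84 K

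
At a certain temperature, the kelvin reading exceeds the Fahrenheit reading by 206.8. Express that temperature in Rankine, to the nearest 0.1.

569.0°R

Let x be the kelvin reading; then the Fahrenheit reading is 1.8·x - 459.67.
(1.8·x - 459.67) - x = -206.8  ⇒  (0.8)·x = 252.87  ⇒  x = 316.0875 K.
In Celsius: 316.0875 - 273.15 = 42.9375°C.
In Rankine: 42.9375 × 1.8 + 491.67 = 569.0°R.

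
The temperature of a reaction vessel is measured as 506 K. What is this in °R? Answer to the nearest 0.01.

910.80°R

In Celsius: 506 - 273.15 = 232.8500°C.
In Rankine: 232.8500 × 1.8 + 491.67 = 910.80°R.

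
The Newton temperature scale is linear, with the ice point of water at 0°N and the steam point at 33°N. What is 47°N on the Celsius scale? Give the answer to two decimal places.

142.42°C

Linear interpolation between the fixed points: C = (47 - 0) × 100 / (33 - 0) = 142.4242°C.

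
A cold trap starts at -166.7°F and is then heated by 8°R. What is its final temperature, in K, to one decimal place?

Initial temperature in Celsius: (-166.7 - 32) × 5/9 = -110.3889°C.
The 8°R change is an interval, so only the factor 5/9 applies: +8 × 5/9 = +4.4444°C.
Final Celsius temperature: -110.3889 + 4.4444 = -105.9444°C.
In kelvin: -105.9444 + 273.15 = 167.2 K.

167.2 K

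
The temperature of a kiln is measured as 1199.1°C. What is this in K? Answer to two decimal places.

1472.25 K

In kelvin: 1199.1000 + 273.15 = 1472.25 K.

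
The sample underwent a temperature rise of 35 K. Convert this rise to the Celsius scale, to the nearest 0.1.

Kelvin and Celsius degrees are the same size, so the interval is unchanged: 35.0.

35.0°C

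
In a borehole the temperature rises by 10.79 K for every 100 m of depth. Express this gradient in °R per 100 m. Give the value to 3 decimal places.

19.422 °R/100 m

Since only a temperature interval is involved, the additive offset between the scales drops out.
A change of 1 K is a change of 1.8°R, so 10.79 × 1.8 = 19.422.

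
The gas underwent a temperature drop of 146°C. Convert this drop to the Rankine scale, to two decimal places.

262.80°R

An interval of 1°C corresponds to 1.8°R.
146 × 1.8 = 262.80.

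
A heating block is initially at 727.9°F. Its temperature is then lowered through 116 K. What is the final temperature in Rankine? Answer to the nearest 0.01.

Initial temperature in Celsius: (727.9 - 32) × 5/9 = 386.6111°C.
The 116 K change is an interval; Kelvin and Celsius degrees are the same size, so ΔC = -116°C.
Final Celsius temperature: 386.6111 - 116.0000 = 270.6111°C.
In Rankine: 270.6111 × 1.8 + 491.67 = 978.77°R.

978.77°R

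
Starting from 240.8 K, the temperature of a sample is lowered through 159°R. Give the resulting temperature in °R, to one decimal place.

Initial temperature in Celsius: 240.8 - 273.15 = -32.3500°C.
The 159°R change is an interval, so only the factor 5/9 applies: -159 × 5/9 = -88.3333°C.
Final Celsius temperature: -32.3500 - 88.3333 = -120.6833°C.
In Rankine: -120.6833 × 1.8 + 491.67 = 274.4°R.

274.4°R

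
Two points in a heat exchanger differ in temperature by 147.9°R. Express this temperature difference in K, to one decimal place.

82.2 K

Only the scale ratio 5/9 matters for a change in temperature.
147.9 × 5/9 = 82.2.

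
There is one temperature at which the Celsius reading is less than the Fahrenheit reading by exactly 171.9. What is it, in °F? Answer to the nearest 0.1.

346.8°F

Let F be the Fahrenheit reading. The Celsius reading is C = 5/9·F - 17.7778.
Require C - F = -171.9: (-4/9)·F - 17.7778 = -171.9.
F = (-171.9 + 17.7778) / (-4/9) = 346.8.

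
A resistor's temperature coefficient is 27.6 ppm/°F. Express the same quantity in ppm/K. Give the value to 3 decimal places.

49.680 ppm/K

Since only a temperature interval is involved, the additive offset between the scales drops out.
A change of 1 K is a change of 1.8°F, so per K the value is 27.6 × 1.8 = 49.680.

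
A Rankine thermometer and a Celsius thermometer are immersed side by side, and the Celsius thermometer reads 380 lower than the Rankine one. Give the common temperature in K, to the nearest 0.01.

Let x be the Rankine reading; then the Celsius reading is 5/9·x - 273.15.
(5/9·x - 273.15) - x = -380  ⇒  (-4/9)·x = -106.85  ⇒  x = 240.4125°R.
In Celsius: (240.4125 - 491.67) × 5/9 = -139.5875°C.
In kelvin: -139.5875 + 273.15 = 133.56 K.

133.56 K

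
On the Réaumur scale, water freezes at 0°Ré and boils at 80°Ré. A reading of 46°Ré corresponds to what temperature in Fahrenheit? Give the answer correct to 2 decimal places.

135.50°F

Linear interpolation between the fixed points: C = (46 - 0) × 100 / (80 - 0) = 57.5000°C.
Then 57.5000 × 1.8 + 32 = 135.50°F.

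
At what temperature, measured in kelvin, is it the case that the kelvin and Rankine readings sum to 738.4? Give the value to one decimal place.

Let K be the kelvin reading. The Rankine reading is R = 1.8·K.
Require K + R = 738.4: (2.8)·K = 738.4.
K = (738.4) / (2.8) = 263.7.

263.7 K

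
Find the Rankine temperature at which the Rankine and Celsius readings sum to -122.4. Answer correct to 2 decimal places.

Let R be the Rankine reading. The Celsius reading is C = 5/9·R - 273.15.
Require R + C = -122.4: (14/9)·R - 273.15 = -122.4.
R = (-122.4 + 273.15) / (14/9) = 96.91.

96.91°R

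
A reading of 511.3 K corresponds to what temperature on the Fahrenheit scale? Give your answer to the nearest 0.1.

460.7°F

In Celsius: 511.3 - 273.15 = 238.1500°C.
In Fahrenheit: 238.1500 × 1.8 + 32 = 460.7°F.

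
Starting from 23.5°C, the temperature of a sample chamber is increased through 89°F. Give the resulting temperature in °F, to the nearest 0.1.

The 89°F change is an interval, so only the factor 5/9 applies: +89 × 5/9 = +49.4444°C.
Final Celsius temperature: 23.5000 + 49.4444 = 72.9444°C.
In Fahrenheit: 72.9444 × 1.8 + 32 = 163.3°F.

163.3°F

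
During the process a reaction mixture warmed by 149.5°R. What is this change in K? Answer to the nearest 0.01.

83.06 K

Only the scale ratio 5/9 matters for a change in temperature.
149.5 × 5/9 = 83.06.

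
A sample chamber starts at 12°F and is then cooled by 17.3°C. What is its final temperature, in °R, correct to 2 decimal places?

440.53°R

Initial temperature in Celsius: (12 - 32) × 5/9 = -11.1111°C.
Final Celsius temperature: -11.1111 - 17.3000 = -28.4111°C.
In Rankine: -28.4111 × 1.8 + 491.67 = 440.53°R.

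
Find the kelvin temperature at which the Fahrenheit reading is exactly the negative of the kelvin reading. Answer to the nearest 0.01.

164.17 K

Let K be the kelvin reading. The Fahrenheit reading is F = 1.8·K - 459.67.
Require F = -1·K: 1.8·K - 459.67 = -1·K.
(2.8)·K = 459.67  ⇒  K = 164.17.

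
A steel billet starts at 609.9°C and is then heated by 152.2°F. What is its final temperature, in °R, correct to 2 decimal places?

The 152.2°F change is an interval, so only the factor 5/9 applies: +152.2 × 5/9 = +84.5556°C.
Final Celsius temperature: 609.9000 + 84.5556 = 694.4556°C.
In Rankine: 694.4556 × 1.8 + 491.67 = 1741.69°R.

1741.69°R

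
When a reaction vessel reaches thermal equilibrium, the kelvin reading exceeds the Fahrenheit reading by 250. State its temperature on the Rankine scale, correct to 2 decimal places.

471.76°R

Let x be the kelvin reading; then the Fahrenheit reading is 1.8·x - 459.67.
(1.8·x - 459.67) - x = -250  ⇒  (0.8)·x = 209.67  ⇒  x = 262.0875 K.
In Celsius: 262.0875 - 273.15 = -11.0625°C.
In Rankine: -11.0625 × 1.8 + 491.67 = 471.76°R.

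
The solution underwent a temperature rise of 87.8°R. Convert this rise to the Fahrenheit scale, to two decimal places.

Rankine and Fahrenheit degrees are the same size, so the interval is unchanged: 87.80.

87.80°F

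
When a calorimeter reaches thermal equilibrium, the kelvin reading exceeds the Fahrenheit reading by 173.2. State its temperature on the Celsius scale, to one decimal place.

Let x be the Fahrenheit reading; then the kelvin reading is 5/9·x + 255.372.
(5/9·x + 255.372) - x = 173.2  ⇒  (-4/9)·x = -82.1722  ⇒  x = 184.8875°F.
In Celsius: (184.8875 - 32) × 5/9 = 84.9°C.

84.9°C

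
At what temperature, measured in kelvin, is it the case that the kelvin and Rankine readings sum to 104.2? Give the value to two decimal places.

Let K be the kelvin reading. The Rankine reading is R = 1.8·K.
Require K + R = 104.2: (2.8)·K = 104.2.
K = (104.2) / (2.8) = 37.21.

37.21 K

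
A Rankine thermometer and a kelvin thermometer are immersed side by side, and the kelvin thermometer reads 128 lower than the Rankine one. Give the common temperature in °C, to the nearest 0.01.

Let x be the Rankine reading; then the kelvin reading is 5/9·x.
(5/9·x) - x = -128  ⇒  (-4/9)·x = -128  ⇒  x = 288.0000°R.
In Celsius: (288 - 491.67) × 5/9 = -113.15°C.

-113.15°C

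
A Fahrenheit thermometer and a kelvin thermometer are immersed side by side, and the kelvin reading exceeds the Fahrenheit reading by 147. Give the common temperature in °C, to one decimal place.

117.7°C

Let x be the Fahrenheit reading; then the kelvin reading is 5/9·x + 255.372.
(5/9·x + 255.372) - x = 147  ⇒  (-4/9)·x = -108.372  ⇒  x = 243.8375°F.
In Celsius: (243.8375 - 32) × 5/9 = 117.7°C.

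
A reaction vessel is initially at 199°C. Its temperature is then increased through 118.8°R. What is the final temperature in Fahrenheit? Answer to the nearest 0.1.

509.0°F

The 118.8°R change is an interval, so only the factor 5/9 applies: +118.8 × 5/9 = +66.0000°C.
Final Celsius temperature: 199.0000 + 66.0000 = 265.0000°C.
In Fahrenheit: 265.0000 × 1.8 + 32 = 509.0°F.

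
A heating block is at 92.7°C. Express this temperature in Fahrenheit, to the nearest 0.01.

In Fahrenheit: 92.7000 × 1.8 + 32 = 198.86°F.

198.86°F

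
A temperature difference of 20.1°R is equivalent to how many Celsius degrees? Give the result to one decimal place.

For a temperature interval the offset drops out; only the factor 5/9 applies.
20.1 × 5/9 = 11.2.

11.2°C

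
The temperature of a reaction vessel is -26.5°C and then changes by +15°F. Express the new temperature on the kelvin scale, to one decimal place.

The 15°F change is an interval, so only the factor 5/9 applies: +15 × 5/9 = +8.3333°C.
Final Celsius temperature: -26.5000 + 8.3333 = -18.1667°C.
In kelvin: -18.1667 + 273.15 = 255.0 K.

255.0 K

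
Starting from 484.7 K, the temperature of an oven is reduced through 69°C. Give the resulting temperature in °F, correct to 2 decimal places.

288.59°F

Initial temperature in Celsius: 484.7 - 273.15 = 211.5500°C.
Final Celsius temperature: 211.5500 - 69.0000 = 142.5500°C.
In Fahrenheit: 142.5500 × 1.8 + 32 = 288.59°F.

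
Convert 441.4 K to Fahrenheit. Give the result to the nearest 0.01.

334.85°F

In Celsius: 441.4 - 273.15 = 168.2500°C.
In Fahrenheit: 168.2500 × 1.8 + 32 = 334.85°F.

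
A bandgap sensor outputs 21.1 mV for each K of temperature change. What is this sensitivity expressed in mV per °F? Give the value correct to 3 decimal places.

11.722 mV per °F

The quantity depends on a temperature interval, so only the ratio of degree sizes applies; the offset between the scales is irrelevant.
A change of 1°F is a change of 5/9 K, so per °F the value is 21.1 × 5/9 = 11.722.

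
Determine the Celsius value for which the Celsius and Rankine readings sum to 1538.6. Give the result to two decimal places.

373.90°C

Let C be the Celsius reading. The Rankine reading is R = 1.8·C + 491.67.
Require C + R = 1538.6: (2.8)·C + 491.67 = 1538.6.
C = (1538.6 - 491.67) / (2.8) = 373.90.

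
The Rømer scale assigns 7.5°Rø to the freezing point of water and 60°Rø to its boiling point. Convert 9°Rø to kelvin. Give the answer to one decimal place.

Linear interpolation between the fixed points: C = (9 - 7.5) × 100 / (60 - 7.5) = 2.8571°C.
Then 2.8571 + 273.15 = 276.0 K.

276.0 K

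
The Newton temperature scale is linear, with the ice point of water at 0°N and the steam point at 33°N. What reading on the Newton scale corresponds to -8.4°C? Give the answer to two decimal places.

Linearly onto the Newton scale: 0 + (-8.4000 / 100) × (33 - 0) = -2.77°N.

-2.77°N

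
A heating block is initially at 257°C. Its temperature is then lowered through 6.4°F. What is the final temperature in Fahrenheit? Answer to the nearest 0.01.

The 6.4°F change is an interval, so only the factor 5/9 applies: -6.4 × 5/9 = -3.5556°C.
Final Celsius temperature: 257.0000 - 3.5556 = 253.4444°C.
In Fahrenheit: 253.4444 × 1.8 + 32 = 488.20°F.

488.20°F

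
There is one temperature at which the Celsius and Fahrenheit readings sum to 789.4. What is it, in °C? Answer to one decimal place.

Let C be the Celsius reading. The Fahrenheit reading is F = 1.8·C + 32.
Require C + F = 789.4: (2.8)·C + 32 = 789.4.
C = (789.4 - 32) / (2.8) = 270.5.

270.5°C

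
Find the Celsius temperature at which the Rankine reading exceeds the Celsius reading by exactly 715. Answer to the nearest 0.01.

279.16°C

Let C be the Celsius reading. The Rankine reading is R = 1.8·C + 491.67.
Require R - C = 715: (0.8)·C + 491.67 = 715.
C = (715 - 491.67) / (0.8) = 279.16.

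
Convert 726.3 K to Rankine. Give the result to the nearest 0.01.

1307.34°R

In Celsius: 726.3 - 273.15 = 453.1500°C.
In Rankine: 453.1500 × 1.8 + 491.67 = 1307.34°R.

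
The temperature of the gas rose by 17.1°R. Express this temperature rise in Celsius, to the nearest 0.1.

9.5°C

Only the scale ratio 5/9 matters for a change in temperature.
17.1 × 5/9 = 9.5.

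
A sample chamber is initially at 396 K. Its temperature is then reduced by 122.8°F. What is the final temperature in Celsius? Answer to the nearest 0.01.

54.63°C

Initial temperature in Celsius: 396 - 273.15 = 122.8500°C.
The 122.8°F change is an interval, so only the factor 5/9 applies: -122.8 × 5/9 = -68.2222°C.
Final Celsius temperature: 122.8500 - 68.2222 = 54.6278°C.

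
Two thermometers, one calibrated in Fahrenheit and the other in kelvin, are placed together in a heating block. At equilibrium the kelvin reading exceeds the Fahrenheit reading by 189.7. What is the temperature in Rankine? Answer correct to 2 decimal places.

607.43°R

Let x be the Fahrenheit reading; then the kelvin reading is 5/9·x + 255.372.
(5/9·x + 255.372) - x = 189.7  ⇒  (-4/9)·x = -65.6722  ⇒  x = 147.7625°F.
In Celsius: (147.7625 - 32) × 5/9 = 64.3125°C.
In Rankine: 64.3125 × 1.8 + 491.67 = 607.43°R.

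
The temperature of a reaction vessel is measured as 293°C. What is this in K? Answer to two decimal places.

In kelvin: 293.0000 + 273.15 = 566.15 K.

566.15 K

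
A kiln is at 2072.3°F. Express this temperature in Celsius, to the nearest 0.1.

In Celsius: (2072.3 - 32) × 5/9 = 1133.5000°C.

1133.5°C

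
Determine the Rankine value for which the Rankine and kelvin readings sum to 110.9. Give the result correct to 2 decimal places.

71.29°R

Let R be the Rankine reading. The kelvin reading is K = 5/9·R.
Require R + K = 110.9: (14/9)·R = 110.9.
R = (110.9) / (14/9) = 71.29.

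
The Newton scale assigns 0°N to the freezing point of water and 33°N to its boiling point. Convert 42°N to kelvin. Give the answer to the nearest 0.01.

Linear interpolation between the fixed points: C = (42 - 0) × 100 / (33 - 0) = 127.2727°C.
Then 127.2727 + 273.15 = 400.42 K.

400.42 K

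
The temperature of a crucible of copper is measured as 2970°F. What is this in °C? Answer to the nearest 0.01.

In Celsius: (2970 - 32) × 5/9 = 1632.2222°C.

1632.22°C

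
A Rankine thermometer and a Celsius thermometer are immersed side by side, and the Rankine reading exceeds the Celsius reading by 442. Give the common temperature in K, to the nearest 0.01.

211.06 K

Let x be the Rankine reading; then the Celsius reading is 5/9·x - 273.15.
(5/9·x - 273.15) - x = -442  ⇒  (-4/9)·x = -168.85  ⇒  x = 379.9125°R.
In Celsius: (379.9125 - 491.67) × 5/9 = -62.0875°C.
In kelvin: -62.0875 + 273.15 = 211.06 K.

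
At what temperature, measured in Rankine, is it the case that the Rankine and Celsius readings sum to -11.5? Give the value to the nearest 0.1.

Let R be the Rankine reading. The Celsius reading is C = 5/9·R - 273.15.
Require R + C = -11.5: (14/9)·R - 273.15 = -11.5.
R = (-11.5 + 273.15) / (14/9) = 168.2.

168.2°R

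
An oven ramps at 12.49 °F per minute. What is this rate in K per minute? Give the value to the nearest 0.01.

The quantity depends on a temperature interval, so only the ratio of degree sizes applies; the offset between the scales is irrelevant.
A change of 1°F is a change of 5/9 K, so 12.49 × 5/9 = 6.94.

6.94 K/minute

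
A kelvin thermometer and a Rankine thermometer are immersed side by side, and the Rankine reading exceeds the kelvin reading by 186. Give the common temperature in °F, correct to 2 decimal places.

-41.17°F

Let x be the kelvin reading; then the Rankine reading is 1.8·x.
(1.8·x) - x = 186  ⇒  (0.8)·x = 186  ⇒  x = 232.5000 K.
In Celsius: 232.5 - 273.15 = -40.6500°C.
In Fahrenheit: -40.6500 × 1.8 + 32 = -41.17°F.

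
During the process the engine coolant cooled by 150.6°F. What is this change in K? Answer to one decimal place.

83.7 K

Only the scale ratio 5/9 matters for a change in temperature.
150.6 × 5/9 = 83.7.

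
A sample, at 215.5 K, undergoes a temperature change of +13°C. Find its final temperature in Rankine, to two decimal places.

Initial temperature in Celsius: 215.5 - 273.15 = -57.6500°C.
Final Celsius temperature: -57.6500 + 13.0000 = -44.6500°C.
In Rankine: -44.6500 × 1.8 + 491.67 = 411.30°R.

411.30°R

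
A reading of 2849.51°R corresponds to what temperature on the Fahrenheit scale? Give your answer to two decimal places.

2389.84°F

In Celsius: (2849.51 - 491.67) × 5/9 = 1309.9111°C.
In Fahrenheit: 1309.9111 × 1.8 + 32 = 2389.84°F.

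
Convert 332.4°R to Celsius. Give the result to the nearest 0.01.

In Celsius: (332.4 - 491.67) × 5/9 = -88.4833°C.

-88.48°C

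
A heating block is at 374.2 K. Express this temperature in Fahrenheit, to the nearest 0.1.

213.9°F

In Celsius: 374.2 - 273.15 = 101.0500°C.
In Fahrenheit: 101.0500 × 1.8 + 32 = 213.9°F.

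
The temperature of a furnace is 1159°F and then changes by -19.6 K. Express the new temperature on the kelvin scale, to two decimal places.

Initial temperature in Celsius: (1159 - 32) × 5/9 = 626.1111°C.
The 19.6 K change is an interval; Kelvin and Celsius degrees are the same size, so ΔC = -19.6°C.
Final Celsius temperature: 626.1111 - 19.6000 = 606.5111°C.
In kelvin: 606.5111 + 273.15 = 879.66 K.

879.66 K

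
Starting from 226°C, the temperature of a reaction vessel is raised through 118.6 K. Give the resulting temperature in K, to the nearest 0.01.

The 118.6 K change is an interval; Kelvin and Celsius degrees are the same size, so ΔC = +118.6°C.
Final Celsius temperature: 226.0000 + 118.6000 = 344.6000°C.
In kelvin: 344.6000 + 273.15 = 617.75 K.

617.75 K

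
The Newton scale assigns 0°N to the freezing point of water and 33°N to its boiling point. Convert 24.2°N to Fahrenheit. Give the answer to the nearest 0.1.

Linear interpolation between the fixed points: C = (24.2 - 0) × 100 / (33 - 0) = 73.3333°C.
Then 73.3333 × 1.8 + 32 = 164.0°F.

164.0°F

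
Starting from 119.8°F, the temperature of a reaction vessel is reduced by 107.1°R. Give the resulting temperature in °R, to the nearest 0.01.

Initial temperature in Celsius: (119.8 - 32) × 5/9 = 48.7778°C.
The 107.1°R change is an interval, so only the factor 5/9 applies: -107.1 × 5/9 = -59.5000°C.
Final Celsius temperature: 48.7778 - 59.5000 = -10.7222°C.
In Rankine: -10.7222 × 1.8 + 491.67 = 472.37°R.

472.37°R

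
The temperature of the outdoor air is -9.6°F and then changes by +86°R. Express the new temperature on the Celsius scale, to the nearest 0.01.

24.67°C

Initial temperature in Celsius: (-9.6 - 32) × 5/9 = -23.1111°C.
The 86°R change is an interval, so only the factor 5/9 applies: +86 × 5/9 = +47.7778°C.
Final Celsius temperature: -23.1111 + 47.7778 = 24.6667°C.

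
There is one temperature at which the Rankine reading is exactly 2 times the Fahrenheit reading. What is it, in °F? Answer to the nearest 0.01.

459.67°F

Let F be the Fahrenheit reading. The Rankine reading is R = 1·F + 459.67.
Require R = 2·F: 1·F + 459.67 = 2·F.
(-1)·F = -459.67  ⇒  F = 459.67.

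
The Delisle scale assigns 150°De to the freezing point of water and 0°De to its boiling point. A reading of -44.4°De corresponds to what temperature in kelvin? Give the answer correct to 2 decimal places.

Linear interpolation between the fixed points: C = (-44.4 - 150) × 100 / (0 - 150) = 129.6000°C.
Then 129.6000 + 273.15 = 402.75 K.

402.75 K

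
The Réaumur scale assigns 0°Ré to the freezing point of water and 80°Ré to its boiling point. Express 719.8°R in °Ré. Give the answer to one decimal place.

101.4°Ré

First in Celsius: (719.8 - 491.67) × 5/9 = 126.7389°C.
Linearly onto the Réaumur scale: 0 + (126.7389 / 100) × (80 - 0) = 101.4°Ré.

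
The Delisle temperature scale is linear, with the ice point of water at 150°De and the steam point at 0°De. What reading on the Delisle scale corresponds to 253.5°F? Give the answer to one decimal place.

First in Celsius: (253.5 - 32) × 5/9 = 123.0556°C.
Linearly onto the Delisle scale: 150 + (123.0556 / 100) × (0 - 150) = -34.6°De.

-34.6°De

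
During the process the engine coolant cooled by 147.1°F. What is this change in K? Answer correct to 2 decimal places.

Only the scale ratio 5/9 matters for a change in temperature.
147.1 × 5/9 = 81.72.

81.72 K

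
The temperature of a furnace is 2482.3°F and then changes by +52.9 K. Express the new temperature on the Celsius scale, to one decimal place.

Initial temperature in Celsius: (2482.3 - 32) × 5/9 = 1361.2778°C.
The 52.9 K change is an interval; Kelvin and Celsius degrees are the same size, so ΔC = +52.9°C.
Final Celsius temperature: 1361.2778 + 52.9000 = 1414.1778°C.

1414.2°C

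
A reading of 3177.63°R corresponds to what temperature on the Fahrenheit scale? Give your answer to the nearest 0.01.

In Celsius: (3177.63 - 491.67) × 5/9 = 1492.2000°C.
In Fahrenheit: 1492.2000 × 1.8 + 32 = 2717.96°F.

2717.96°F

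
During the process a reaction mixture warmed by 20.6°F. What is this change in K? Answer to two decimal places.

An interval of 1°F corresponds to 5/9 K.
20.6 × 5/9 = 11.44.

11.44 K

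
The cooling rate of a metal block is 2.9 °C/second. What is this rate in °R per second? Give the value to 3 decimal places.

Since only a temperature interval is involved, the additive offset between the scales drops out.
A change of 1°C is a change of 1.8°R, so 2.9 × 1.8 = 5.220.

5.220 °R/second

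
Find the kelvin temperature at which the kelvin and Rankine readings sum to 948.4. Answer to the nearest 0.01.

Let K be the kelvin reading. The Rankine reading is R = 1.8·K.
Require K + R = 948.4: (2.8)·K = 948.4.
K = (948.4) / (2.8) = 338.71.

338.71 K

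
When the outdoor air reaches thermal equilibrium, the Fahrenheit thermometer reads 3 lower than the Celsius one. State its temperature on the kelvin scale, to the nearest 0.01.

Let x be the Celsius reading; then the Fahrenheit reading is 1.8·x + 32.
(1.8·x + 32) - x = -3  ⇒  (0.8)·x = -35  ⇒  x = -43.7500°C.
In kelvin: -43.7500 + 273.15 = 229.40 K.

229.40 K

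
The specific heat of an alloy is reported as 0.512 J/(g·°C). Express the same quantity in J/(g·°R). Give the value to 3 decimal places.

0.284 J/(g·°R)

The quantity depends on a temperature interval, so only the ratio of degree sizes applies; the offset between the scales is irrelevant.
A change of 1°R is a change of 5/9°C, so per °R the value is 0.512 × 5/9 = 0.284.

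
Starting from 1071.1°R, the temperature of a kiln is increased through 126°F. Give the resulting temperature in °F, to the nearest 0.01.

737.43°F

Initial temperature in Celsius: (1071.1 - 491.67) × 5/9 = 321.9056°C.
The 126°F change is an interval, so only the factor 5/9 applies: +126 × 5/9 = +70.0000°C.
Final Celsius temperature: 321.9056 + 70.0000 = 391.9056°C.
In Fahrenheit: 391.9056 × 1.8 + 32 = 737.43°F.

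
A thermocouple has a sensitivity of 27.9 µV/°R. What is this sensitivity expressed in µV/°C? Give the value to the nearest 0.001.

50.220 µV/°C

The quantity depends on a temperature interval, so only the ratio of degree sizes applies; the offset between the scales is irrelevant.
A change of 1°C is a change of 1.8°R, so per °C the value is 27.9 × 1.8 = 50.220.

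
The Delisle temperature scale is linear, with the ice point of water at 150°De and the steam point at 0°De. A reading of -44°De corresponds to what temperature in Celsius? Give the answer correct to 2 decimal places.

129.33°C

Linear interpolation between the fixed points: C = (-44 - 150) × 100 / (0 - 150) = 129.3333°C.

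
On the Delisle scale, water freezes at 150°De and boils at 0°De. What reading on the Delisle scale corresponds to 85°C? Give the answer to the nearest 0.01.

Linearly onto the Delisle scale: 150 + (85.0000 / 100) × (0 - 150) = 22.50°De.

22.50°De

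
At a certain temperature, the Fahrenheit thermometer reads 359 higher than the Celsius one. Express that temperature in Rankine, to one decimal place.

1227.4°R

Let x be the Celsius reading; then the Fahrenheit reading is 1.8·x + 32.
(1.8·x + 32) - x = 359  ⇒  (0.8)·x = 327  ⇒  x = 408.7500°C.
In Rankine: 408.7500 × 1.8 + 491.67 = 1227.4°R.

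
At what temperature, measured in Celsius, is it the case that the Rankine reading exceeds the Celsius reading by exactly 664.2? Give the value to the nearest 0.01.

215.66°C

Let C be the Celsius reading. The Rankine reading is R = 1.8·C + 491.67.
Require R - C = 664.2: (0.8)·C + 491.67 = 664.2.
C = (664.2 - 491.67) / (0.8) = 215.66.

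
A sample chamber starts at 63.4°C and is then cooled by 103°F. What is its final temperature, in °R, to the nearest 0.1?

502.8°R

The 103°F change is an interval, so only the factor 5/9 applies: -103 × 5/9 = -57.2222°C.
Final Celsius temperature: 63.4000 - 57.2222 = 6.1778°C.
In Rankine: 6.1778 × 1.8 + 491.67 = 502.8°R.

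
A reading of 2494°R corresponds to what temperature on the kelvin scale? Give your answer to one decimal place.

1385.6 K

In Celsius: (2494 - 491.67) × 5/9 = 1112.4056°C.
In kelvin: 1112.4056 + 273.15 = 1385.6 K.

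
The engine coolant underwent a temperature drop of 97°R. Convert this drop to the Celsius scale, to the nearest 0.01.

For a temperature interval the offset drops out; only the factor 5/9 applies.
97 × 5/9 = 53.89.

53.89°C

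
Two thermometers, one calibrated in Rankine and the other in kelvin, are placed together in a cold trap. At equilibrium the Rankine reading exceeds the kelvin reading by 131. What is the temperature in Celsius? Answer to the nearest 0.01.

-109.40°C

Let x be the Rankine reading; then the kelvin reading is 5/9·x.
(5/9·x) - x = -131  ⇒  (-4/9)·x = -131  ⇒  x = 294.7500°R.
In Celsius: (294.75 - 491.67) × 5/9 = -109.40°C.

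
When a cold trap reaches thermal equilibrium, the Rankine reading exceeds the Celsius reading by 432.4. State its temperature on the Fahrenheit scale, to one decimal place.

Let x be the Celsius reading; then the Rankine reading is 1.8·x + 491.67.
(1.8·x + 491.67) - x = 432.4  ⇒  (0.8)·x = -59.27  ⇒  x = -74.0875°C.
In Fahrenheit: -74.0875 × 1.8 + 32 = -101.4°F.

-101.4°F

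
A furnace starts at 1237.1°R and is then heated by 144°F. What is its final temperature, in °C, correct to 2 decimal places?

494.13°C

Initial temperature in Celsius: (1237.1 - 491.67) × 5/9 = 414.1278°C.
The 144°F change is an interval, so only the factor 5/9 applies: +144 × 5/9 = +80.0000°C.
Final Celsius temperature: 414.1278 + 80.0000 = 494.1278°C.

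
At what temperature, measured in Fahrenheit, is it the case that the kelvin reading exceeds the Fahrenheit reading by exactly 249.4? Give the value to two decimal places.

13.44°F

Let F be the Fahrenheit reading. The kelvin reading is K = 5/9·F + 255.372.
Require K - F = 249.4: (-4/9)·F + 255.372 = 249.4.
F = (249.4 - 255.372) / (-4/9) = 13.44.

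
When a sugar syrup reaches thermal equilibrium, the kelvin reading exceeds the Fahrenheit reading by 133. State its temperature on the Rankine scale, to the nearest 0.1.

Let x be the Fahrenheit reading; then the kelvin reading is 5/9·x + 255.372.
(5/9·x + 255.372) - x = 133  ⇒  (-4/9)·x = -122.372  ⇒  x = 275.3375°F.
In Celsius: (275.3375 - 32) × 5/9 = 135.1875°C.
In Rankine: 135.1875 × 1.8 + 491.67 = 735.0°R.

735.0°R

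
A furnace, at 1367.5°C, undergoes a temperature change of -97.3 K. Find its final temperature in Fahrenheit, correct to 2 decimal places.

2318.36°F

The 97.3 K change is an interval; Kelvin and Celsius degrees are the same size, so ΔC = -97.3°C.
Final Celsius temperature: 1367.5000 - 97.3000 = 1270.2000°C.
In Fahrenheit: 1270.2000 × 1.8 + 32 = 2318.36°F.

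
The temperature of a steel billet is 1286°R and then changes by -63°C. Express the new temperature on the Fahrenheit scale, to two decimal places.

Initial temperature in Celsius: (1286 - 491.67) × 5/9 = 441.2944°C.
Final Celsius temperature: 441.2944 - 63.0000 = 378.2944°C.
In Fahrenheit: 378.2944 × 1.8 + 32 = 712.93°F.

712.93°F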